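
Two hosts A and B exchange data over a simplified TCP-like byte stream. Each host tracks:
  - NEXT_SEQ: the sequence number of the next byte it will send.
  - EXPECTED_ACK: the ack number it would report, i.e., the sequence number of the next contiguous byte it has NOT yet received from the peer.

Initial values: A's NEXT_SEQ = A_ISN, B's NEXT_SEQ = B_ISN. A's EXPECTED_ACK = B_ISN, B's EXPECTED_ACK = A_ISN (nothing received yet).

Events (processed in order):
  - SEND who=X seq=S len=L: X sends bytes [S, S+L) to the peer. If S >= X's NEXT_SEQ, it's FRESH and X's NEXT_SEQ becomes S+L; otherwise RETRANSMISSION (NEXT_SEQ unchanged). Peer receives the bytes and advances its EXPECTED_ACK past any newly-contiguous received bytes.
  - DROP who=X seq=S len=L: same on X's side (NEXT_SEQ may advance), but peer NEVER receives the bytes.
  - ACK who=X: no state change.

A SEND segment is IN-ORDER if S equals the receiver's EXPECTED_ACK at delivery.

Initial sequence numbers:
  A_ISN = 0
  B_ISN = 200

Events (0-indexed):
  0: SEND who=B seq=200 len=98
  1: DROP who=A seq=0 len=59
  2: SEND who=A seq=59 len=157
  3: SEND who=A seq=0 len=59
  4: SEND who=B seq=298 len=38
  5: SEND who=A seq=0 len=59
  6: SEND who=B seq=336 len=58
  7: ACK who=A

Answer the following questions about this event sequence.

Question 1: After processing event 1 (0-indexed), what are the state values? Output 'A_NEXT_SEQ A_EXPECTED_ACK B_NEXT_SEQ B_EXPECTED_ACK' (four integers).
After event 0: A_seq=0 A_ack=298 B_seq=298 B_ack=0
After event 1: A_seq=59 A_ack=298 B_seq=298 B_ack=0

59 298 298 0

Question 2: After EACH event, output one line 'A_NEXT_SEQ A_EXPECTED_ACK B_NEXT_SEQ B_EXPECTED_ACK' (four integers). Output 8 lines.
0 298 298 0
59 298 298 0
216 298 298 0
216 298 298 216
216 336 336 216
216 336 336 216
216 394 394 216
216 394 394 216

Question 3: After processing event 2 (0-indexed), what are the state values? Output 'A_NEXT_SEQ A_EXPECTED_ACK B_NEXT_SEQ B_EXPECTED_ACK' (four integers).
After event 0: A_seq=0 A_ack=298 B_seq=298 B_ack=0
After event 1: A_seq=59 A_ack=298 B_seq=298 B_ack=0
After event 2: A_seq=216 A_ack=298 B_seq=298 B_ack=0

216 298 298 0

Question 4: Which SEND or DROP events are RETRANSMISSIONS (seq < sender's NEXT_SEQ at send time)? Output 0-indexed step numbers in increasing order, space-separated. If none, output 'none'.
Answer: 3 5

Derivation:
Step 0: SEND seq=200 -> fresh
Step 1: DROP seq=0 -> fresh
Step 2: SEND seq=59 -> fresh
Step 3: SEND seq=0 -> retransmit
Step 4: SEND seq=298 -> fresh
Step 5: SEND seq=0 -> retransmit
Step 6: SEND seq=336 -> fresh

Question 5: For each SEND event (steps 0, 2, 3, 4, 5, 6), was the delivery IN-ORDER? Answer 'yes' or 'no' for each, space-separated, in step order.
Answer: yes no yes yes no yes

Derivation:
Step 0: SEND seq=200 -> in-order
Step 2: SEND seq=59 -> out-of-order
Step 3: SEND seq=0 -> in-order
Step 4: SEND seq=298 -> in-order
Step 5: SEND seq=0 -> out-of-order
Step 6: SEND seq=336 -> in-order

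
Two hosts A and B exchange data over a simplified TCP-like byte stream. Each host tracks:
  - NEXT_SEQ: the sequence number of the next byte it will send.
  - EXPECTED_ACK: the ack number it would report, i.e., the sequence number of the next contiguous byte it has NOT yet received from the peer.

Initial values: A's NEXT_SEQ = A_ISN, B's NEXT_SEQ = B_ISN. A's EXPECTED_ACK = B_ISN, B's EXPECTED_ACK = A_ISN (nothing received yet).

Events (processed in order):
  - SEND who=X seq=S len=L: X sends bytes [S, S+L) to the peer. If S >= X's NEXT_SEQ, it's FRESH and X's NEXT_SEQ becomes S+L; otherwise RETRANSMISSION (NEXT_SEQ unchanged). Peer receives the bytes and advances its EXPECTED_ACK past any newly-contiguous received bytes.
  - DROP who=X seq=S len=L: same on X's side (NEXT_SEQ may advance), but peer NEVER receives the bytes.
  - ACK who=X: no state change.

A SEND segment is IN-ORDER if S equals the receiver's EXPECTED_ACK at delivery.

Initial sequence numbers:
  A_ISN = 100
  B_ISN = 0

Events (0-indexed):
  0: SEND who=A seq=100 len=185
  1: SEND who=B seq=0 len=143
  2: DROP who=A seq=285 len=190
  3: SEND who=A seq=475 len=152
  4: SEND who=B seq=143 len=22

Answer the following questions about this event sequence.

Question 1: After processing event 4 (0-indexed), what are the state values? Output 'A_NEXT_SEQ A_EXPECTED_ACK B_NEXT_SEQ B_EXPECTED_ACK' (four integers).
After event 0: A_seq=285 A_ack=0 B_seq=0 B_ack=285
After event 1: A_seq=285 A_ack=143 B_seq=143 B_ack=285
After event 2: A_seq=475 A_ack=143 B_seq=143 B_ack=285
After event 3: A_seq=627 A_ack=143 B_seq=143 B_ack=285
After event 4: A_seq=627 A_ack=165 B_seq=165 B_ack=285

627 165 165 285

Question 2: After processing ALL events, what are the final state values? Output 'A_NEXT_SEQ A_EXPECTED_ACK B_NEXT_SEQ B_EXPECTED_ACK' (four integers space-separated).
After event 0: A_seq=285 A_ack=0 B_seq=0 B_ack=285
After event 1: A_seq=285 A_ack=143 B_seq=143 B_ack=285
After event 2: A_seq=475 A_ack=143 B_seq=143 B_ack=285
After event 3: A_seq=627 A_ack=143 B_seq=143 B_ack=285
After event 4: A_seq=627 A_ack=165 B_seq=165 B_ack=285

Answer: 627 165 165 285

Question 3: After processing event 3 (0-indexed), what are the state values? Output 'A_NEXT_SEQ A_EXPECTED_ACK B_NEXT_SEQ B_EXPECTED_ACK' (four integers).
After event 0: A_seq=285 A_ack=0 B_seq=0 B_ack=285
After event 1: A_seq=285 A_ack=143 B_seq=143 B_ack=285
After event 2: A_seq=475 A_ack=143 B_seq=143 B_ack=285
After event 3: A_seq=627 A_ack=143 B_seq=143 B_ack=285

627 143 143 285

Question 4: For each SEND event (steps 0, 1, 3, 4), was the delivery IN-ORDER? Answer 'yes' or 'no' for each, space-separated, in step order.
Step 0: SEND seq=100 -> in-order
Step 1: SEND seq=0 -> in-order
Step 3: SEND seq=475 -> out-of-order
Step 4: SEND seq=143 -> in-order

Answer: yes yes no yes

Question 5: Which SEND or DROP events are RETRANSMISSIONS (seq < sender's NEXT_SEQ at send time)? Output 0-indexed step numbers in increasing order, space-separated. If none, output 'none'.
Answer: none

Derivation:
Step 0: SEND seq=100 -> fresh
Step 1: SEND seq=0 -> fresh
Step 2: DROP seq=285 -> fresh
Step 3: SEND seq=475 -> fresh
Step 4: SEND seq=143 -> fresh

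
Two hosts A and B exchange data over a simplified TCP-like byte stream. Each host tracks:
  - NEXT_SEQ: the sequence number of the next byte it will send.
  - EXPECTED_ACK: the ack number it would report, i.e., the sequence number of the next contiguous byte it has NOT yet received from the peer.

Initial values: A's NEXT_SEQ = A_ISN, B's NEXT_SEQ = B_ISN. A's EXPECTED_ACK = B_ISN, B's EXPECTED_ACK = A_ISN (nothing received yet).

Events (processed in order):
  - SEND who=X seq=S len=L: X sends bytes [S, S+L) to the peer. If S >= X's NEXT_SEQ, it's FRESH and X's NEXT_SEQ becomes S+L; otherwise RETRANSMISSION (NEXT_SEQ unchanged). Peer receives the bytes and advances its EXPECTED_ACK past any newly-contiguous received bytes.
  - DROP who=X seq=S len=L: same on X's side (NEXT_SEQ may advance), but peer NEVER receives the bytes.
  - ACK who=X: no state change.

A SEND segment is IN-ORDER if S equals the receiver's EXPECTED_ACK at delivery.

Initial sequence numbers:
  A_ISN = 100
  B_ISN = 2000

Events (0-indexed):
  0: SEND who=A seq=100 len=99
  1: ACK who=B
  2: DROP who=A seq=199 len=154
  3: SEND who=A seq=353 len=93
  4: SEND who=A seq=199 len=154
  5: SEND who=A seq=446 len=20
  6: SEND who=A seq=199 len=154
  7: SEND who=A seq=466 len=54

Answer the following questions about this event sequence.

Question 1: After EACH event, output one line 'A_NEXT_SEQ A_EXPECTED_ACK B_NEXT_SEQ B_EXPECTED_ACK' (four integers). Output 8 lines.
199 2000 2000 199
199 2000 2000 199
353 2000 2000 199
446 2000 2000 199
446 2000 2000 446
466 2000 2000 466
466 2000 2000 466
520 2000 2000 520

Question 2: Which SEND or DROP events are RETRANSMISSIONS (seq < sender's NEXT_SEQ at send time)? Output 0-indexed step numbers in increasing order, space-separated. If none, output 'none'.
Step 0: SEND seq=100 -> fresh
Step 2: DROP seq=199 -> fresh
Step 3: SEND seq=353 -> fresh
Step 4: SEND seq=199 -> retransmit
Step 5: SEND seq=446 -> fresh
Step 6: SEND seq=199 -> retransmit
Step 7: SEND seq=466 -> fresh

Answer: 4 6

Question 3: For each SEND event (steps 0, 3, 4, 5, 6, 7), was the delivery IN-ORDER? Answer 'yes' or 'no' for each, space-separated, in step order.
Answer: yes no yes yes no yes

Derivation:
Step 0: SEND seq=100 -> in-order
Step 3: SEND seq=353 -> out-of-order
Step 4: SEND seq=199 -> in-order
Step 5: SEND seq=446 -> in-order
Step 6: SEND seq=199 -> out-of-order
Step 7: SEND seq=466 -> in-order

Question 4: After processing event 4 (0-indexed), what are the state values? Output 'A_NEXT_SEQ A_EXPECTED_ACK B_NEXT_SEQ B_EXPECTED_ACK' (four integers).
After event 0: A_seq=199 A_ack=2000 B_seq=2000 B_ack=199
After event 1: A_seq=199 A_ack=2000 B_seq=2000 B_ack=199
After event 2: A_seq=353 A_ack=2000 B_seq=2000 B_ack=199
After event 3: A_seq=446 A_ack=2000 B_seq=2000 B_ack=199
After event 4: A_seq=446 A_ack=2000 B_seq=2000 B_ack=446

446 2000 2000 446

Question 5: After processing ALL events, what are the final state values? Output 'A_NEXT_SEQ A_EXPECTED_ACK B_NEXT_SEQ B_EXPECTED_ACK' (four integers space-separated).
Answer: 520 2000 2000 520

Derivation:
After event 0: A_seq=199 A_ack=2000 B_seq=2000 B_ack=199
After event 1: A_seq=199 A_ack=2000 B_seq=2000 B_ack=199
After event 2: A_seq=353 A_ack=2000 B_seq=2000 B_ack=199
After event 3: A_seq=446 A_ack=2000 B_seq=2000 B_ack=199
After event 4: A_seq=446 A_ack=2000 B_seq=2000 B_ack=446
After event 5: A_seq=466 A_ack=2000 B_seq=2000 B_ack=466
After event 6: A_seq=466 A_ack=2000 B_seq=2000 B_ack=466
After event 7: A_seq=520 A_ack=2000 B_seq=2000 B_ack=520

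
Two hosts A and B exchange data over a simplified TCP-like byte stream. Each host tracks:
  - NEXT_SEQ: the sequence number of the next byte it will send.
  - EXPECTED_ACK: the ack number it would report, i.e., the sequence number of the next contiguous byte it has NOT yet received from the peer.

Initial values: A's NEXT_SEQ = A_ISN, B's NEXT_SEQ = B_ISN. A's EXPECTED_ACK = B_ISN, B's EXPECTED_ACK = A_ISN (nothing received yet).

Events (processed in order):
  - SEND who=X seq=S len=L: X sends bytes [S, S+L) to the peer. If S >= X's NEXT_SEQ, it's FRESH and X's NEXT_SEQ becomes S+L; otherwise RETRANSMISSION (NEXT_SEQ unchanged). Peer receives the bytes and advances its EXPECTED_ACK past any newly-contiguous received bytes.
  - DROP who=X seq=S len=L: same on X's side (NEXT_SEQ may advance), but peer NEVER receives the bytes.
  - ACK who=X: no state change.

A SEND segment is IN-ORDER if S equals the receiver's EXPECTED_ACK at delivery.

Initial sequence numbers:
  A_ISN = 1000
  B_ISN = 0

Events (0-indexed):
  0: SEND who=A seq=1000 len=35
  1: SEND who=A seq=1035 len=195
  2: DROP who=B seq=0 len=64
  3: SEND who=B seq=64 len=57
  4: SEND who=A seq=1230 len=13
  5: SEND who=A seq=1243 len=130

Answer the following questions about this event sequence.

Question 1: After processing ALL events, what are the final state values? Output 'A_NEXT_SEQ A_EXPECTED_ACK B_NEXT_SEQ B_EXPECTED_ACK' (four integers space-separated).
Answer: 1373 0 121 1373

Derivation:
After event 0: A_seq=1035 A_ack=0 B_seq=0 B_ack=1035
After event 1: A_seq=1230 A_ack=0 B_seq=0 B_ack=1230
After event 2: A_seq=1230 A_ack=0 B_seq=64 B_ack=1230
After event 3: A_seq=1230 A_ack=0 B_seq=121 B_ack=1230
After event 4: A_seq=1243 A_ack=0 B_seq=121 B_ack=1243
After event 5: A_seq=1373 A_ack=0 B_seq=121 B_ack=1373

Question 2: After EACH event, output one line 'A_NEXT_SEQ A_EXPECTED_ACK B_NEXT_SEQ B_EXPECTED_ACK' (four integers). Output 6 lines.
1035 0 0 1035
1230 0 0 1230
1230 0 64 1230
1230 0 121 1230
1243 0 121 1243
1373 0 121 1373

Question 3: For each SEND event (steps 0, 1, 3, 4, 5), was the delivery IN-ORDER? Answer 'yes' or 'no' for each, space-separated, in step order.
Answer: yes yes no yes yes

Derivation:
Step 0: SEND seq=1000 -> in-order
Step 1: SEND seq=1035 -> in-order
Step 3: SEND seq=64 -> out-of-order
Step 4: SEND seq=1230 -> in-order
Step 5: SEND seq=1243 -> in-order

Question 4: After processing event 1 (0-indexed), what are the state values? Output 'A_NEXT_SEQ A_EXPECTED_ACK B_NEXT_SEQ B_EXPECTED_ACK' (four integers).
After event 0: A_seq=1035 A_ack=0 B_seq=0 B_ack=1035
After event 1: A_seq=1230 A_ack=0 B_seq=0 B_ack=1230

1230 0 0 1230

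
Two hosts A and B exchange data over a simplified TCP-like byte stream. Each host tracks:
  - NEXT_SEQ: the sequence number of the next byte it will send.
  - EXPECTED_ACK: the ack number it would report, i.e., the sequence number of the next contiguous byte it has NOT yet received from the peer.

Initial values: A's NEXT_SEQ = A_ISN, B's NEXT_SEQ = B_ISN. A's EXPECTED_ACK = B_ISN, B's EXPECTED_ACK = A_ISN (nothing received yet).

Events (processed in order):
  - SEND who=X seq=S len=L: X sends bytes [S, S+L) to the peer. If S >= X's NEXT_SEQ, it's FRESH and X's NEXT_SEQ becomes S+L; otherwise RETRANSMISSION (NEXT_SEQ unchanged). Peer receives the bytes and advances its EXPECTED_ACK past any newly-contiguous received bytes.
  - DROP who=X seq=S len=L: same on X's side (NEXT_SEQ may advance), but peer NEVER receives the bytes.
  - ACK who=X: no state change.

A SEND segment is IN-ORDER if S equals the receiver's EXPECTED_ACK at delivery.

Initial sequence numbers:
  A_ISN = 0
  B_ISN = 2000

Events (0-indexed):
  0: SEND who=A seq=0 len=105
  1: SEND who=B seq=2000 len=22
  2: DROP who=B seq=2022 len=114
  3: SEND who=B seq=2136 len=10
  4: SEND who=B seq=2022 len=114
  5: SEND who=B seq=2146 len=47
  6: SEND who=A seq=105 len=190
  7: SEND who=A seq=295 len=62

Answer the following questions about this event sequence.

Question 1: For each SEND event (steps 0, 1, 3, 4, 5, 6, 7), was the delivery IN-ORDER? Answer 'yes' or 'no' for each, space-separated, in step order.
Step 0: SEND seq=0 -> in-order
Step 1: SEND seq=2000 -> in-order
Step 3: SEND seq=2136 -> out-of-order
Step 4: SEND seq=2022 -> in-order
Step 5: SEND seq=2146 -> in-order
Step 6: SEND seq=105 -> in-order
Step 7: SEND seq=295 -> in-order

Answer: yes yes no yes yes yes yes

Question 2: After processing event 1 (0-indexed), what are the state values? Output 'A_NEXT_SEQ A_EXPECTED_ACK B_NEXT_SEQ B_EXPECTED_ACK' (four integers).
After event 0: A_seq=105 A_ack=2000 B_seq=2000 B_ack=105
After event 1: A_seq=105 A_ack=2022 B_seq=2022 B_ack=105

105 2022 2022 105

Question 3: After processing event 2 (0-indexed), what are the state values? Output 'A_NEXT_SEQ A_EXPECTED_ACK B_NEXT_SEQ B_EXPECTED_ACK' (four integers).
After event 0: A_seq=105 A_ack=2000 B_seq=2000 B_ack=105
After event 1: A_seq=105 A_ack=2022 B_seq=2022 B_ack=105
After event 2: A_seq=105 A_ack=2022 B_seq=2136 B_ack=105

105 2022 2136 105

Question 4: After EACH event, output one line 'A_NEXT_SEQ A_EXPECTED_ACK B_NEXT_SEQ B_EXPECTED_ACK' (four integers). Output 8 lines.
105 2000 2000 105
105 2022 2022 105
105 2022 2136 105
105 2022 2146 105
105 2146 2146 105
105 2193 2193 105
295 2193 2193 295
357 2193 2193 357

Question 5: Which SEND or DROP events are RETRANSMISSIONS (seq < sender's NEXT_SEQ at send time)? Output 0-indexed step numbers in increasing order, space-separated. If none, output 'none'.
Answer: 4

Derivation:
Step 0: SEND seq=0 -> fresh
Step 1: SEND seq=2000 -> fresh
Step 2: DROP seq=2022 -> fresh
Step 3: SEND seq=2136 -> fresh
Step 4: SEND seq=2022 -> retransmit
Step 5: SEND seq=2146 -> fresh
Step 6: SEND seq=105 -> fresh
Step 7: SEND seq=295 -> fresh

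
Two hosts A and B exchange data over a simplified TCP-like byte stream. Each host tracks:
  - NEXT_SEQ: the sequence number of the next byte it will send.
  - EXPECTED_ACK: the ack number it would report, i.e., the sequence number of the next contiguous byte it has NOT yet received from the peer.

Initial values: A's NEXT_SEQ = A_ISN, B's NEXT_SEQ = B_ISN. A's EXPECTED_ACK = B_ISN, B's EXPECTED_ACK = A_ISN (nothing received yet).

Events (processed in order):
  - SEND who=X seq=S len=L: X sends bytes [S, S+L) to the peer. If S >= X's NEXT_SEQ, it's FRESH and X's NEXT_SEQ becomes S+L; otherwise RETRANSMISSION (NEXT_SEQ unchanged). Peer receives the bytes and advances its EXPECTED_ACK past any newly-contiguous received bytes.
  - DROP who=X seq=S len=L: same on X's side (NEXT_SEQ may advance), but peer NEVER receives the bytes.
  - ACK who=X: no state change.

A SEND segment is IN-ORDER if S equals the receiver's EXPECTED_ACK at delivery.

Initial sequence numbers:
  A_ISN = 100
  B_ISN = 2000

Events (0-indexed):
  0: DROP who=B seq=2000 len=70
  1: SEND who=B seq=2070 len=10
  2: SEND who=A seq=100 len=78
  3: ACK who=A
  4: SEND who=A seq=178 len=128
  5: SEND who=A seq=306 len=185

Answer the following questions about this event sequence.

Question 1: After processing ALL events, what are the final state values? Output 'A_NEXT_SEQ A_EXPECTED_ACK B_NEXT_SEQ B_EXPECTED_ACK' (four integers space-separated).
Answer: 491 2000 2080 491

Derivation:
After event 0: A_seq=100 A_ack=2000 B_seq=2070 B_ack=100
After event 1: A_seq=100 A_ack=2000 B_seq=2080 B_ack=100
After event 2: A_seq=178 A_ack=2000 B_seq=2080 B_ack=178
After event 3: A_seq=178 A_ack=2000 B_seq=2080 B_ack=178
After event 4: A_seq=306 A_ack=2000 B_seq=2080 B_ack=306
After event 5: A_seq=491 A_ack=2000 B_seq=2080 B_ack=491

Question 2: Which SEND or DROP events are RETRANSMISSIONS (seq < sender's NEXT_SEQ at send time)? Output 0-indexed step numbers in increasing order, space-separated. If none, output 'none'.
Answer: none

Derivation:
Step 0: DROP seq=2000 -> fresh
Step 1: SEND seq=2070 -> fresh
Step 2: SEND seq=100 -> fresh
Step 4: SEND seq=178 -> fresh
Step 5: SEND seq=306 -> fresh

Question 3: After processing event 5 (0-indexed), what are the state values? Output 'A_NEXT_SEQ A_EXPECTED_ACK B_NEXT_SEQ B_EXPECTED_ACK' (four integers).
After event 0: A_seq=100 A_ack=2000 B_seq=2070 B_ack=100
After event 1: A_seq=100 A_ack=2000 B_seq=2080 B_ack=100
After event 2: A_seq=178 A_ack=2000 B_seq=2080 B_ack=178
After event 3: A_seq=178 A_ack=2000 B_seq=2080 B_ack=178
After event 4: A_seq=306 A_ack=2000 B_seq=2080 B_ack=306
After event 5: A_seq=491 A_ack=2000 B_seq=2080 B_ack=491

491 2000 2080 491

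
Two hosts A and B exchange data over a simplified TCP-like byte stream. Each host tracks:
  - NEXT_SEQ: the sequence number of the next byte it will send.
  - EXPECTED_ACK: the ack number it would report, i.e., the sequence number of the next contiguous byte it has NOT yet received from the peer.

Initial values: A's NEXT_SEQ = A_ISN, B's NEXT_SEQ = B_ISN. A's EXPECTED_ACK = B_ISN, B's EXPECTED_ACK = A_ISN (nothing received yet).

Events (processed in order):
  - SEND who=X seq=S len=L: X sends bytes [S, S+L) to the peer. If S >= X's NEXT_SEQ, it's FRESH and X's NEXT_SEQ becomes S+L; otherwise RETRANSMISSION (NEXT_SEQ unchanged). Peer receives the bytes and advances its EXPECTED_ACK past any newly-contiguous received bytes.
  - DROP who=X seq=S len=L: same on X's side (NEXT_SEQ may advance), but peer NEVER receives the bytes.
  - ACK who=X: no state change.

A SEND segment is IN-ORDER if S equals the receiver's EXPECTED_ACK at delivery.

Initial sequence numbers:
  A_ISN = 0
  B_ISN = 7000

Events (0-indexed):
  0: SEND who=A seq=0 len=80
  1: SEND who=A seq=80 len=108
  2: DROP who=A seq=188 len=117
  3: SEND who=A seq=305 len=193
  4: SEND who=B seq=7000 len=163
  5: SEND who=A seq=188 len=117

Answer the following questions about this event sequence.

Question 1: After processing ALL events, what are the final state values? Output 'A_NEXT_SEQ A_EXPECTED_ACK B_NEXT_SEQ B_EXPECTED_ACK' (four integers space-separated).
After event 0: A_seq=80 A_ack=7000 B_seq=7000 B_ack=80
After event 1: A_seq=188 A_ack=7000 B_seq=7000 B_ack=188
After event 2: A_seq=305 A_ack=7000 B_seq=7000 B_ack=188
After event 3: A_seq=498 A_ack=7000 B_seq=7000 B_ack=188
After event 4: A_seq=498 A_ack=7163 B_seq=7163 B_ack=188
After event 5: A_seq=498 A_ack=7163 B_seq=7163 B_ack=498

Answer: 498 7163 7163 498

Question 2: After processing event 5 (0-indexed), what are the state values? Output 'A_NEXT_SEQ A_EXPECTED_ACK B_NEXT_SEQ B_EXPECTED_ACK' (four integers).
After event 0: A_seq=80 A_ack=7000 B_seq=7000 B_ack=80
After event 1: A_seq=188 A_ack=7000 B_seq=7000 B_ack=188
After event 2: A_seq=305 A_ack=7000 B_seq=7000 B_ack=188
After event 3: A_seq=498 A_ack=7000 B_seq=7000 B_ack=188
After event 4: A_seq=498 A_ack=7163 B_seq=7163 B_ack=188
After event 5: A_seq=498 A_ack=7163 B_seq=7163 B_ack=498

498 7163 7163 498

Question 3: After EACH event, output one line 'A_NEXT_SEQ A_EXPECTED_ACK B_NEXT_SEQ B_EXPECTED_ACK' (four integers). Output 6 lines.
80 7000 7000 80
188 7000 7000 188
305 7000 7000 188
498 7000 7000 188
498 7163 7163 188
498 7163 7163 498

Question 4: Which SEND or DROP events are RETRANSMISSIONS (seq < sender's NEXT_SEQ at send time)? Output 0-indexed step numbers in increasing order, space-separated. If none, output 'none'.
Step 0: SEND seq=0 -> fresh
Step 1: SEND seq=80 -> fresh
Step 2: DROP seq=188 -> fresh
Step 3: SEND seq=305 -> fresh
Step 4: SEND seq=7000 -> fresh
Step 5: SEND seq=188 -> retransmit

Answer: 5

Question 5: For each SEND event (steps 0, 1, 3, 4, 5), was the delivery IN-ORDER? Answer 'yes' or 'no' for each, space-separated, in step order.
Step 0: SEND seq=0 -> in-order
Step 1: SEND seq=80 -> in-order
Step 3: SEND seq=305 -> out-of-order
Step 4: SEND seq=7000 -> in-order
Step 5: SEND seq=188 -> in-order

Answer: yes yes no yes yes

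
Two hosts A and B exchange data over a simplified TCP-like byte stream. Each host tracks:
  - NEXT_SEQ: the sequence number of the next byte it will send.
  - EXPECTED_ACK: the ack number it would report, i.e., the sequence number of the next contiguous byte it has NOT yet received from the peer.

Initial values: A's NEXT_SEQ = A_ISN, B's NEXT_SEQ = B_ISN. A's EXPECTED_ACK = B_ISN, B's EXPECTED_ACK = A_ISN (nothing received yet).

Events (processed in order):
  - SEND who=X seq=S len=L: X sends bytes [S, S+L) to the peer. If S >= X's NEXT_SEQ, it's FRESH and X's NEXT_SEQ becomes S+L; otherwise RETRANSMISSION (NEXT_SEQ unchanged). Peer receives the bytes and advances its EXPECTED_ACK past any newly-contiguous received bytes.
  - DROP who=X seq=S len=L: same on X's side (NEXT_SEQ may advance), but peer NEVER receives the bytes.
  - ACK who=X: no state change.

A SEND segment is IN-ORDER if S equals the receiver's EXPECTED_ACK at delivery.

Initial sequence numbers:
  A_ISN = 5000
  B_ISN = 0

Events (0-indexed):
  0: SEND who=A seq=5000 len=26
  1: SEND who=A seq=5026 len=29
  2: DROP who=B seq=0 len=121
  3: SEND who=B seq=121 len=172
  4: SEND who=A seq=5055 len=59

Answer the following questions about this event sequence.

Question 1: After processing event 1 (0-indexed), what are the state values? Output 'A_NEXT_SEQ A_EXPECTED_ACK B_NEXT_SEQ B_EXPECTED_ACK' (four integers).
After event 0: A_seq=5026 A_ack=0 B_seq=0 B_ack=5026
After event 1: A_seq=5055 A_ack=0 B_seq=0 B_ack=5055

5055 0 0 5055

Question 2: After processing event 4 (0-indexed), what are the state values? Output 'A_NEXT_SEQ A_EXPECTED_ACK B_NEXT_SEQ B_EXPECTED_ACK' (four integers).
After event 0: A_seq=5026 A_ack=0 B_seq=0 B_ack=5026
After event 1: A_seq=5055 A_ack=0 B_seq=0 B_ack=5055
After event 2: A_seq=5055 A_ack=0 B_seq=121 B_ack=5055
After event 3: A_seq=5055 A_ack=0 B_seq=293 B_ack=5055
After event 4: A_seq=5114 A_ack=0 B_seq=293 B_ack=5114

5114 0 293 5114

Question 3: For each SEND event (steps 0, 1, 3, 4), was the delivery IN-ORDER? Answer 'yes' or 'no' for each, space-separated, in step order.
Step 0: SEND seq=5000 -> in-order
Step 1: SEND seq=5026 -> in-order
Step 3: SEND seq=121 -> out-of-order
Step 4: SEND seq=5055 -> in-order

Answer: yes yes no yes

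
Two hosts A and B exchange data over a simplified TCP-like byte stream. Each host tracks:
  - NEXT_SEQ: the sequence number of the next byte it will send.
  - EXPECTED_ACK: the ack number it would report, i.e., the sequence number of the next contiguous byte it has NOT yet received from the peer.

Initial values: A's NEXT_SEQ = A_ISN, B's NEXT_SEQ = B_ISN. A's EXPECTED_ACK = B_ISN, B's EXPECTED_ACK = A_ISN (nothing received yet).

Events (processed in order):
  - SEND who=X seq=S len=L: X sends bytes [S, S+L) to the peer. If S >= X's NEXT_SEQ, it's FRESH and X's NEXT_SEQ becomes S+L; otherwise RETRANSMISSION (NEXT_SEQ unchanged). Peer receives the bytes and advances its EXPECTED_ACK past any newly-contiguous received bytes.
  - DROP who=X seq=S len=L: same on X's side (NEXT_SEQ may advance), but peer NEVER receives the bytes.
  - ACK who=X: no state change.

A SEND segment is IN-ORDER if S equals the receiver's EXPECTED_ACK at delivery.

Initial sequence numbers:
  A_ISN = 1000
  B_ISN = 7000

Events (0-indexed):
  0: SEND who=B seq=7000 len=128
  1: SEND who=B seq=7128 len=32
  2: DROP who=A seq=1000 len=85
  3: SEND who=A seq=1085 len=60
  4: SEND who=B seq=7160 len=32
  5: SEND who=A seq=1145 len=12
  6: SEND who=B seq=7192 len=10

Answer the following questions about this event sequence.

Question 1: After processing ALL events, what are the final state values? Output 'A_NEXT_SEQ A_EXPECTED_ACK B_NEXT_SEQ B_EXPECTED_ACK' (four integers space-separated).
Answer: 1157 7202 7202 1000

Derivation:
After event 0: A_seq=1000 A_ack=7128 B_seq=7128 B_ack=1000
After event 1: A_seq=1000 A_ack=7160 B_seq=7160 B_ack=1000
After event 2: A_seq=1085 A_ack=7160 B_seq=7160 B_ack=1000
After event 3: A_seq=1145 A_ack=7160 B_seq=7160 B_ack=1000
After event 4: A_seq=1145 A_ack=7192 B_seq=7192 B_ack=1000
After event 5: A_seq=1157 A_ack=7192 B_seq=7192 B_ack=1000
After event 6: A_seq=1157 A_ack=7202 B_seq=7202 B_ack=1000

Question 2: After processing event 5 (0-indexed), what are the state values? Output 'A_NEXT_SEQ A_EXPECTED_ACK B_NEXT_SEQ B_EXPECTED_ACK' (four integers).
After event 0: A_seq=1000 A_ack=7128 B_seq=7128 B_ack=1000
After event 1: A_seq=1000 A_ack=7160 B_seq=7160 B_ack=1000
After event 2: A_seq=1085 A_ack=7160 B_seq=7160 B_ack=1000
After event 3: A_seq=1145 A_ack=7160 B_seq=7160 B_ack=1000
After event 4: A_seq=1145 A_ack=7192 B_seq=7192 B_ack=1000
After event 5: A_seq=1157 A_ack=7192 B_seq=7192 B_ack=1000

1157 7192 7192 1000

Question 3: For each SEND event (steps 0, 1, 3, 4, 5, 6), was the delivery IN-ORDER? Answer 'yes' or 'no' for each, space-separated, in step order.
Step 0: SEND seq=7000 -> in-order
Step 1: SEND seq=7128 -> in-order
Step 3: SEND seq=1085 -> out-of-order
Step 4: SEND seq=7160 -> in-order
Step 5: SEND seq=1145 -> out-of-order
Step 6: SEND seq=7192 -> in-order

Answer: yes yes no yes no yes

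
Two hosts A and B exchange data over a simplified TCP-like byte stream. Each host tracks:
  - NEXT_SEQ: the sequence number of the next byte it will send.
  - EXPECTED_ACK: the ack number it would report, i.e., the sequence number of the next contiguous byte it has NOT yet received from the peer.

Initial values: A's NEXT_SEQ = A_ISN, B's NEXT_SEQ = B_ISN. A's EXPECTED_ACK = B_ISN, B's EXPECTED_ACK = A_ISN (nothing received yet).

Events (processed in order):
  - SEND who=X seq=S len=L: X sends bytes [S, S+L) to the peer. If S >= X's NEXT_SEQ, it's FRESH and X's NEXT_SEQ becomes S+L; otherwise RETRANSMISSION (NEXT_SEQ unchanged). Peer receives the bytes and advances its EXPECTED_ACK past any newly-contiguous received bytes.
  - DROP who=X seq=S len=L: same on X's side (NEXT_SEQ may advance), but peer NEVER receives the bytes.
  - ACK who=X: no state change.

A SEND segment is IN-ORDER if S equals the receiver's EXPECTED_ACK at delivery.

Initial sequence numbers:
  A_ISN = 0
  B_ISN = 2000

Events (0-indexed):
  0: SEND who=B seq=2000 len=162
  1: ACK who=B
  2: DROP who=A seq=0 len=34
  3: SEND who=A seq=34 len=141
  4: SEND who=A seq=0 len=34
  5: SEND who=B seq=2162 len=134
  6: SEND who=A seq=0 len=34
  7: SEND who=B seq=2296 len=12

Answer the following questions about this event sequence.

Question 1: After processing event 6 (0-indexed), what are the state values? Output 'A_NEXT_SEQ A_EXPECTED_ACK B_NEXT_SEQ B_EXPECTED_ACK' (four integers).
After event 0: A_seq=0 A_ack=2162 B_seq=2162 B_ack=0
After event 1: A_seq=0 A_ack=2162 B_seq=2162 B_ack=0
After event 2: A_seq=34 A_ack=2162 B_seq=2162 B_ack=0
After event 3: A_seq=175 A_ack=2162 B_seq=2162 B_ack=0
After event 4: A_seq=175 A_ack=2162 B_seq=2162 B_ack=175
After event 5: A_seq=175 A_ack=2296 B_seq=2296 B_ack=175
After event 6: A_seq=175 A_ack=2296 B_seq=2296 B_ack=175

175 2296 2296 175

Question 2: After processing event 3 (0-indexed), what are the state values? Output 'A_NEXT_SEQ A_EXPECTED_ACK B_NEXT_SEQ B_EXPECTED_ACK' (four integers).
After event 0: A_seq=0 A_ack=2162 B_seq=2162 B_ack=0
After event 1: A_seq=0 A_ack=2162 B_seq=2162 B_ack=0
After event 2: A_seq=34 A_ack=2162 B_seq=2162 B_ack=0
After event 3: A_seq=175 A_ack=2162 B_seq=2162 B_ack=0

175 2162 2162 0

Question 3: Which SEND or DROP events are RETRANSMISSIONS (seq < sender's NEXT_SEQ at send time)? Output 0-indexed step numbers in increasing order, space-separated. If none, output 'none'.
Answer: 4 6

Derivation:
Step 0: SEND seq=2000 -> fresh
Step 2: DROP seq=0 -> fresh
Step 3: SEND seq=34 -> fresh
Step 4: SEND seq=0 -> retransmit
Step 5: SEND seq=2162 -> fresh
Step 6: SEND seq=0 -> retransmit
Step 7: SEND seq=2296 -> fresh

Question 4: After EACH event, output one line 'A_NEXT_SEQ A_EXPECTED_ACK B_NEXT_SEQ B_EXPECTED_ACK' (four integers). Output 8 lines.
0 2162 2162 0
0 2162 2162 0
34 2162 2162 0
175 2162 2162 0
175 2162 2162 175
175 2296 2296 175
175 2296 2296 175
175 2308 2308 175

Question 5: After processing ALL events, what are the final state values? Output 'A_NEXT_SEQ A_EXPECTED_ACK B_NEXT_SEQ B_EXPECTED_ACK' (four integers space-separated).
After event 0: A_seq=0 A_ack=2162 B_seq=2162 B_ack=0
After event 1: A_seq=0 A_ack=2162 B_seq=2162 B_ack=0
After event 2: A_seq=34 A_ack=2162 B_seq=2162 B_ack=0
After event 3: A_seq=175 A_ack=2162 B_seq=2162 B_ack=0
After event 4: A_seq=175 A_ack=2162 B_seq=2162 B_ack=175
After event 5: A_seq=175 A_ack=2296 B_seq=2296 B_ack=175
After event 6: A_seq=175 A_ack=2296 B_seq=2296 B_ack=175
After event 7: A_seq=175 A_ack=2308 B_seq=2308 B_ack=175

Answer: 175 2308 2308 175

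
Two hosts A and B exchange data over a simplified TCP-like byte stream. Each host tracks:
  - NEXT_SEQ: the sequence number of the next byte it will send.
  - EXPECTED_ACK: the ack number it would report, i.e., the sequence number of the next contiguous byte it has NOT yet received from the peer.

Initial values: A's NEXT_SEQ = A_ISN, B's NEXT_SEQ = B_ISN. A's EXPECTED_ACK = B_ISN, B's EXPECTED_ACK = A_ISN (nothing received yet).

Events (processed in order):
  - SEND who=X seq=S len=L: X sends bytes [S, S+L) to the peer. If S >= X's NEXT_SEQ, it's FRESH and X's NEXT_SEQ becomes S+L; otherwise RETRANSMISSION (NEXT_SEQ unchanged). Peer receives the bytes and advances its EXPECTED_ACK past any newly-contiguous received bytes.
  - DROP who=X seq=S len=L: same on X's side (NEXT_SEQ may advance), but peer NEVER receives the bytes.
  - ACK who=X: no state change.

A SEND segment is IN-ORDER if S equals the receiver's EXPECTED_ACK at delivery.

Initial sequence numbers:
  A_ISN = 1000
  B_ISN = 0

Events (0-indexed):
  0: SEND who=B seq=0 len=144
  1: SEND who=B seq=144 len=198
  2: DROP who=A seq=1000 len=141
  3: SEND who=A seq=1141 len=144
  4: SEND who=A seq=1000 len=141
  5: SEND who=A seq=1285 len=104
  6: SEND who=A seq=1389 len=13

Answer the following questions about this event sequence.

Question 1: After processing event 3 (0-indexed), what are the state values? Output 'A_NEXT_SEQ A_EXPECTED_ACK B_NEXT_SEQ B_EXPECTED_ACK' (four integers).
After event 0: A_seq=1000 A_ack=144 B_seq=144 B_ack=1000
After event 1: A_seq=1000 A_ack=342 B_seq=342 B_ack=1000
After event 2: A_seq=1141 A_ack=342 B_seq=342 B_ack=1000
After event 3: A_seq=1285 A_ack=342 B_seq=342 B_ack=1000

1285 342 342 1000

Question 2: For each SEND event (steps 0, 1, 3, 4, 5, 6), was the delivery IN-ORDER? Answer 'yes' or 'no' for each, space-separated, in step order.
Step 0: SEND seq=0 -> in-order
Step 1: SEND seq=144 -> in-order
Step 3: SEND seq=1141 -> out-of-order
Step 4: SEND seq=1000 -> in-order
Step 5: SEND seq=1285 -> in-order
Step 6: SEND seq=1389 -> in-order

Answer: yes yes no yes yes yes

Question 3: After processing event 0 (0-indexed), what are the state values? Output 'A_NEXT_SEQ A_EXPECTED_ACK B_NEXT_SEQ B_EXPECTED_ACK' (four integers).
After event 0: A_seq=1000 A_ack=144 B_seq=144 B_ack=1000

1000 144 144 1000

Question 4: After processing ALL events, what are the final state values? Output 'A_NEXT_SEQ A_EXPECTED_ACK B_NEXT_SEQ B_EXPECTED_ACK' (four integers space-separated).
Answer: 1402 342 342 1402

Derivation:
After event 0: A_seq=1000 A_ack=144 B_seq=144 B_ack=1000
After event 1: A_seq=1000 A_ack=342 B_seq=342 B_ack=1000
After event 2: A_seq=1141 A_ack=342 B_seq=342 B_ack=1000
After event 3: A_seq=1285 A_ack=342 B_seq=342 B_ack=1000
After event 4: A_seq=1285 A_ack=342 B_seq=342 B_ack=1285
After event 5: A_seq=1389 A_ack=342 B_seq=342 B_ack=1389
After event 6: A_seq=1402 A_ack=342 B_seq=342 B_ack=1402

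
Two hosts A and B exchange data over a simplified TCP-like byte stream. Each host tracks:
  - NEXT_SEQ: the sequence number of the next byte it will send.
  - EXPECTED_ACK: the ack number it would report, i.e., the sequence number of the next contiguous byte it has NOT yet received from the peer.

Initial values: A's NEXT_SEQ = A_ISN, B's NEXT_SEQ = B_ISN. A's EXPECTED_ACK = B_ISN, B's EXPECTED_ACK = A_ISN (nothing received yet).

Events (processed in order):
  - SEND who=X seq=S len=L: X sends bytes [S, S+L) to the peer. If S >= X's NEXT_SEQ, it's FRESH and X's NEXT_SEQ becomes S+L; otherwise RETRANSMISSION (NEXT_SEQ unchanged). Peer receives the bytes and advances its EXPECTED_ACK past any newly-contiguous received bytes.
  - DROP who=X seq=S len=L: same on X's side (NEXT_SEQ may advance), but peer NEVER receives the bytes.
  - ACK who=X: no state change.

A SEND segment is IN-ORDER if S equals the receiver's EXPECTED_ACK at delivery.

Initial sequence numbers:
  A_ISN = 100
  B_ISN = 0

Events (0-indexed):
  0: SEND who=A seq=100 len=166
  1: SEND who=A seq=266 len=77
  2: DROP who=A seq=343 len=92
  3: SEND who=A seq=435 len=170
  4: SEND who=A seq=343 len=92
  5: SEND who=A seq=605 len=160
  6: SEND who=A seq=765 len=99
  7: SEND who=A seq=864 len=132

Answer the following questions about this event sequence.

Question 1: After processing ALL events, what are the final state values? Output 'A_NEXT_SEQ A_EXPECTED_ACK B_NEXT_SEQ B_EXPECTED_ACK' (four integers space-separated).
Answer: 996 0 0 996

Derivation:
After event 0: A_seq=266 A_ack=0 B_seq=0 B_ack=266
After event 1: A_seq=343 A_ack=0 B_seq=0 B_ack=343
After event 2: A_seq=435 A_ack=0 B_seq=0 B_ack=343
After event 3: A_seq=605 A_ack=0 B_seq=0 B_ack=343
After event 4: A_seq=605 A_ack=0 B_seq=0 B_ack=605
After event 5: A_seq=765 A_ack=0 B_seq=0 B_ack=765
After event 6: A_seq=864 A_ack=0 B_seq=0 B_ack=864
After event 7: A_seq=996 A_ack=0 B_seq=0 B_ack=996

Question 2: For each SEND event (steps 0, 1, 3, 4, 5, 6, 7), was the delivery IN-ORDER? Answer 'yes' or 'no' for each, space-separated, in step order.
Answer: yes yes no yes yes yes yes

Derivation:
Step 0: SEND seq=100 -> in-order
Step 1: SEND seq=266 -> in-order
Step 3: SEND seq=435 -> out-of-order
Step 4: SEND seq=343 -> in-order
Step 5: SEND seq=605 -> in-order
Step 6: SEND seq=765 -> in-order
Step 7: SEND seq=864 -> in-order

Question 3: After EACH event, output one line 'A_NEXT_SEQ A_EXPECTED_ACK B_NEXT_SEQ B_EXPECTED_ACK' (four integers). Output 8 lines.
266 0 0 266
343 0 0 343
435 0 0 343
605 0 0 343
605 0 0 605
765 0 0 765
864 0 0 864
996 0 0 996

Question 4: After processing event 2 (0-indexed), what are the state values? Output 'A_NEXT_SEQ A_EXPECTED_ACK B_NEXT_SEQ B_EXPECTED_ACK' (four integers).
After event 0: A_seq=266 A_ack=0 B_seq=0 B_ack=266
After event 1: A_seq=343 A_ack=0 B_seq=0 B_ack=343
After event 2: A_seq=435 A_ack=0 B_seq=0 B_ack=343

435 0 0 343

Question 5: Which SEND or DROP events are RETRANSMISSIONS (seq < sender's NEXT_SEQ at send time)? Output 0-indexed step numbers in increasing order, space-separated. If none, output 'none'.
Answer: 4

Derivation:
Step 0: SEND seq=100 -> fresh
Step 1: SEND seq=266 -> fresh
Step 2: DROP seq=343 -> fresh
Step 3: SEND seq=435 -> fresh
Step 4: SEND seq=343 -> retransmit
Step 5: SEND seq=605 -> fresh
Step 6: SEND seq=765 -> fresh
Step 7: SEND seq=864 -> fresh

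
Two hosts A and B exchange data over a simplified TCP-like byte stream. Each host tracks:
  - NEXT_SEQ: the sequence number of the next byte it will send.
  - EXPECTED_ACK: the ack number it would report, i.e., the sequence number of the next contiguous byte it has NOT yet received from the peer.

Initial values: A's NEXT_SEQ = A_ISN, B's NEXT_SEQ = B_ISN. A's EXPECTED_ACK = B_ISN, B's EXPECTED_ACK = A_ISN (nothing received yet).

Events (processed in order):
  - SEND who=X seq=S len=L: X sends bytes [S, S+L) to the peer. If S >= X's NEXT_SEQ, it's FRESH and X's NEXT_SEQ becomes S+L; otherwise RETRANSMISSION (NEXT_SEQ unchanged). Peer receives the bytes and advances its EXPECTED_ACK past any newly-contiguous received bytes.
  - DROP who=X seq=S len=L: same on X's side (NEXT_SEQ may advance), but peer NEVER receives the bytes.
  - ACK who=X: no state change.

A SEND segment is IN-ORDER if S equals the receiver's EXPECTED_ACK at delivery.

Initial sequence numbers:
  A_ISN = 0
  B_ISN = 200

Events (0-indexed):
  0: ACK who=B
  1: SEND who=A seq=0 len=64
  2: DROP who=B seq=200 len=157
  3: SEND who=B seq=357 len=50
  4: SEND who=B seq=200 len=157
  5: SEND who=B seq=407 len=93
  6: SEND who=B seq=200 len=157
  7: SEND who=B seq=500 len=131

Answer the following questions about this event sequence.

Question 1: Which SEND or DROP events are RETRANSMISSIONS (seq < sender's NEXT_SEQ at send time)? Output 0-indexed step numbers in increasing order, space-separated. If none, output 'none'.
Step 1: SEND seq=0 -> fresh
Step 2: DROP seq=200 -> fresh
Step 3: SEND seq=357 -> fresh
Step 4: SEND seq=200 -> retransmit
Step 5: SEND seq=407 -> fresh
Step 6: SEND seq=200 -> retransmit
Step 7: SEND seq=500 -> fresh

Answer: 4 6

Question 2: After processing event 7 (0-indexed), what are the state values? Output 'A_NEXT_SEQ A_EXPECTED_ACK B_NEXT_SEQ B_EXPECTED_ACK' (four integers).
After event 0: A_seq=0 A_ack=200 B_seq=200 B_ack=0
After event 1: A_seq=64 A_ack=200 B_seq=200 B_ack=64
After event 2: A_seq=64 A_ack=200 B_seq=357 B_ack=64
After event 3: A_seq=64 A_ack=200 B_seq=407 B_ack=64
After event 4: A_seq=64 A_ack=407 B_seq=407 B_ack=64
After event 5: A_seq=64 A_ack=500 B_seq=500 B_ack=64
After event 6: A_seq=64 A_ack=500 B_seq=500 B_ack=64
After event 7: A_seq=64 A_ack=631 B_seq=631 B_ack=64

64 631 631 64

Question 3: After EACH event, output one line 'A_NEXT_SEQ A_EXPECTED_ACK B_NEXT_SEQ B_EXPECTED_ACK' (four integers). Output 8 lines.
0 200 200 0
64 200 200 64
64 200 357 64
64 200 407 64
64 407 407 64
64 500 500 64
64 500 500 64
64 631 631 64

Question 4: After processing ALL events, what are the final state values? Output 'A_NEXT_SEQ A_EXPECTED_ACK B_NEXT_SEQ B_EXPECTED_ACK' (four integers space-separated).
After event 0: A_seq=0 A_ack=200 B_seq=200 B_ack=0
After event 1: A_seq=64 A_ack=200 B_seq=200 B_ack=64
After event 2: A_seq=64 A_ack=200 B_seq=357 B_ack=64
After event 3: A_seq=64 A_ack=200 B_seq=407 B_ack=64
After event 4: A_seq=64 A_ack=407 B_seq=407 B_ack=64
After event 5: A_seq=64 A_ack=500 B_seq=500 B_ack=64
After event 6: A_seq=64 A_ack=500 B_seq=500 B_ack=64
After event 7: A_seq=64 A_ack=631 B_seq=631 B_ack=64

Answer: 64 631 631 64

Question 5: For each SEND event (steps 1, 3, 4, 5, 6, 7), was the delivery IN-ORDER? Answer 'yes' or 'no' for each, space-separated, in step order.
Answer: yes no yes yes no yes

Derivation:
Step 1: SEND seq=0 -> in-order
Step 3: SEND seq=357 -> out-of-order
Step 4: SEND seq=200 -> in-order
Step 5: SEND seq=407 -> in-order
Step 6: SEND seq=200 -> out-of-order
Step 7: SEND seq=500 -> in-order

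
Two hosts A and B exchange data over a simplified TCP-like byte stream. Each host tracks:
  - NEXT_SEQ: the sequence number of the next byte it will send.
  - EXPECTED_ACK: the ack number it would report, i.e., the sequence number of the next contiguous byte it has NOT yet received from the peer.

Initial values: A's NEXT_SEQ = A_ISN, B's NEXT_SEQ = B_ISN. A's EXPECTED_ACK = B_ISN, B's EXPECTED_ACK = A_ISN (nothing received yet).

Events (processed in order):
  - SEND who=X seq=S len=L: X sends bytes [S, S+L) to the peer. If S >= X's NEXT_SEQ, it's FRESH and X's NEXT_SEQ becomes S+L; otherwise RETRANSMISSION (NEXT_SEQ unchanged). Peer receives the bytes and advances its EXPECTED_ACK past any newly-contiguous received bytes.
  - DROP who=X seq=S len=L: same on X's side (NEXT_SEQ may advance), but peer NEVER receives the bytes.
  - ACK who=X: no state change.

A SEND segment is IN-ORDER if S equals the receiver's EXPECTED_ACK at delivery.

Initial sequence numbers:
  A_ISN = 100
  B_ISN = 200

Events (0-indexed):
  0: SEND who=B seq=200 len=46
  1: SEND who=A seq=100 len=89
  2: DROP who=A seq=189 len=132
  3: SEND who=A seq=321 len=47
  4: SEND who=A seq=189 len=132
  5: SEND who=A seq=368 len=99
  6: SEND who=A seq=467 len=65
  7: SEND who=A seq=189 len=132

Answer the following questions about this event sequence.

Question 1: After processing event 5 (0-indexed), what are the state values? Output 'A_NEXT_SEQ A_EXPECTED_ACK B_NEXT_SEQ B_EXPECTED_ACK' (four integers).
After event 0: A_seq=100 A_ack=246 B_seq=246 B_ack=100
After event 1: A_seq=189 A_ack=246 B_seq=246 B_ack=189
After event 2: A_seq=321 A_ack=246 B_seq=246 B_ack=189
After event 3: A_seq=368 A_ack=246 B_seq=246 B_ack=189
After event 4: A_seq=368 A_ack=246 B_seq=246 B_ack=368
After event 5: A_seq=467 A_ack=246 B_seq=246 B_ack=467

467 246 246 467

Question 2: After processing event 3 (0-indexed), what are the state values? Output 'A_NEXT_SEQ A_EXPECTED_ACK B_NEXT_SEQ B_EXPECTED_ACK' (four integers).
After event 0: A_seq=100 A_ack=246 B_seq=246 B_ack=100
After event 1: A_seq=189 A_ack=246 B_seq=246 B_ack=189
After event 2: A_seq=321 A_ack=246 B_seq=246 B_ack=189
After event 3: A_seq=368 A_ack=246 B_seq=246 B_ack=189

368 246 246 189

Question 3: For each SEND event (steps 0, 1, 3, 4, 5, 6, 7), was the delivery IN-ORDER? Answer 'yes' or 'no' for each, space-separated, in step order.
Step 0: SEND seq=200 -> in-order
Step 1: SEND seq=100 -> in-order
Step 3: SEND seq=321 -> out-of-order
Step 4: SEND seq=189 -> in-order
Step 5: SEND seq=368 -> in-order
Step 6: SEND seq=467 -> in-order
Step 7: SEND seq=189 -> out-of-order

Answer: yes yes no yes yes yes no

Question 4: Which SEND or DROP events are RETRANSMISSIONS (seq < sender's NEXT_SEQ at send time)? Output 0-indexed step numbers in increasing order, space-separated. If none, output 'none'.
Step 0: SEND seq=200 -> fresh
Step 1: SEND seq=100 -> fresh
Step 2: DROP seq=189 -> fresh
Step 3: SEND seq=321 -> fresh
Step 4: SEND seq=189 -> retransmit
Step 5: SEND seq=368 -> fresh
Step 6: SEND seq=467 -> fresh
Step 7: SEND seq=189 -> retransmit

Answer: 4 7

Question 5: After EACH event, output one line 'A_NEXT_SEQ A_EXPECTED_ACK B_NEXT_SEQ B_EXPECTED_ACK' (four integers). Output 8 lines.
100 246 246 100
189 246 246 189
321 246 246 189
368 246 246 189
368 246 246 368
467 246 246 467
532 246 246 532
532 246 246 532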